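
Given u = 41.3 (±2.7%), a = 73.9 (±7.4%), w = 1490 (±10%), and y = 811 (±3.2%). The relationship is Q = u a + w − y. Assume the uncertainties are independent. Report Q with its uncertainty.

3730 ± 284

Let p = u·a = 3050. δp/p = √((1·δu/u)² + (1·δa/a)²) = √(0.000729 + 0.00548) = 0.0788, so δp = 240.
Q = p + w − y: δQ = √(δp² + δw² + δy²) = √(57800 + 22200 + 674) = 284
Q = 3730.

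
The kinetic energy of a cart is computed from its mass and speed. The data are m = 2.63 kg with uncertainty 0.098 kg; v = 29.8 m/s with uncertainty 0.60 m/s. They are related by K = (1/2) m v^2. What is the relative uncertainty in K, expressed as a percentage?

5.49%

K is a product of powers, so relative uncertainties combine in quadrature:
  (1·δm/m)² = (1×0.0373)² = 0.00139;  (2·δv/v)² = (2×0.0201)² = 0.00162
δK/K = √(0.00301) = 0.0549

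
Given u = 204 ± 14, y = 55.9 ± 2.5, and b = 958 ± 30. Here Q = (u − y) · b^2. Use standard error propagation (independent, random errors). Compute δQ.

1.56e+07

Let w = u − y = 148. δw = √(δu² + δy²) = √(196 + 6.25) = 14.2, so δw/w = 0.0960.
Q is then a monomial in w, b:
δQ/Q = √((δw/w)² + (2·δb/b)²) = √(0.00922 + 0.00392) = 0.115
Q = 1.36e+08, so δQ = 0.115 × 1.36e+08 = 1.56e+07.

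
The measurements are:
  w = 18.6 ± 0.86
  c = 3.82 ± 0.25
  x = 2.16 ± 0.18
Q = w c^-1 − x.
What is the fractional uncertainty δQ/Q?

Let p = w·c^-1 = 4.87. δp/p = √((1·δw/w)² + (-1·δc/c)²) = √(0.00214 + 0.00428) = 0.0801, so δp = 0.390.
Q = p − x: δQ = √(δp² + δx²) = √(0.152 + 0.0324) = 0.430
Q = 2.71, so δQ/Q = 0.430/2.71 = 0.159.

0.159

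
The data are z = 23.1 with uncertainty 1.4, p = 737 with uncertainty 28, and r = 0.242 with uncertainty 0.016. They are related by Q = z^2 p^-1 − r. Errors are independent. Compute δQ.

0.0934

Let w = z^2·p^-1 = 0.724. δw/w = √((2·δz/z)² + (-1·δp/p)²) = √(0.0147 + 0.00144) = 0.127, so δw = 0.0920.
Q = w − r: δQ = √(δw² + δr²) = √(0.00846 + 0.000256) = 0.0934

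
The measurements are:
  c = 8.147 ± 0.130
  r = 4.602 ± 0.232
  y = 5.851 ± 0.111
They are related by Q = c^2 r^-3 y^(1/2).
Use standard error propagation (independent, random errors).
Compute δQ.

Products/powers → add relative errors in quadrature, weighted by exponent:
  (2·δc/c)² = (2×0.0160)² = 0.00102;  (-3·δr/r)² = (-3×0.0504)² = 0.0229;  (½·δy/y)² = (0.5×0.0190)² = 9e-05
δQ/Q = √(0.0240) = 0.155
Q = 1.647, so δQ = 0.155 × 1.647 = 0.255.

0.255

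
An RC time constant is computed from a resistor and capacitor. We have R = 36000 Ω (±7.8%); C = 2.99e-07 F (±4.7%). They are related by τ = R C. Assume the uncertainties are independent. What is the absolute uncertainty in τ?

0.000980 s

Each factor contributes (exponent × relative error)² to (δτ/τ)²:
  (1·δR/R)² = (1×0.0780)² = 0.00608;  (1·δC/C)² = (1×0.0470)² = 0.00221
δτ/τ = √(0.00829) = 0.0911
τ = 0.0108 s, so δτ = 0.0911 × 0.0108 = 0.000980 s.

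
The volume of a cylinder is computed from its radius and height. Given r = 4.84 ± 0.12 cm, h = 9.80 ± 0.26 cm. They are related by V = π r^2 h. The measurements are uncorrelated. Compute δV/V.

Products/powers → add relative errors in quadrature, weighted by exponent:
  (2·δr/r)² = (2×0.0248)² = 0.00246;  (1·δh/h)² = (1×0.0265)² = 0.000704
δV/V = √(0.00316) = 0.0562

0.0562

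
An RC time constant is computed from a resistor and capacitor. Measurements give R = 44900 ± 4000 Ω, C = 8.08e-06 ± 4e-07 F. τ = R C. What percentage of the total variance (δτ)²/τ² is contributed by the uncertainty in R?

(δτ/τ)² = (1·δR/R)² + (1·δC/C)²
  R term: (1×0.0891)² = 0.00794
  C term: (1×0.0495)² = 0.00245
Total = 0.0104. Share from R = 0.00794/0.0104 = 0.764.

76.4%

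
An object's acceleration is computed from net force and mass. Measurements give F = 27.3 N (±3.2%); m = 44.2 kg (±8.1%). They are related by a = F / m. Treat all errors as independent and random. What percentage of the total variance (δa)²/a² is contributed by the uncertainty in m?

(δa/a)² = (1·δF/F)² + (-1·δm/m)²
  F term: (1×0.0320)² = 0.00102
  m term: (-1×0.0810)² = 0.00656
Total = 0.00758. Share from m = 0.00656/0.00758 = 0.865.

86.5%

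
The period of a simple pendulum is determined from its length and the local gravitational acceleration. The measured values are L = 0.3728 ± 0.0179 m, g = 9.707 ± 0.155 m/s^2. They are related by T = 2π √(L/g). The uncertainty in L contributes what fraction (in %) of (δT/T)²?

(δT/T)² = (½·δL/L)² + (−½·δg/g)²
  L term: (0.5×0.0480)² = 0.000576
  g term: (-0.5×0.0160)² = 6.37e-05
Total = 0.000640. Share from L = 0.000576/0.000640 = 0.900.

90.0%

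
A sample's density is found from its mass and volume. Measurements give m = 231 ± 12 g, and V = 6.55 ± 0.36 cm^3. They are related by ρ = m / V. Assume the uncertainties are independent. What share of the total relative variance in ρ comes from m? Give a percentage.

(δρ/ρ)² = (1·δm/m)² + (-1·δV/V)²
  m term: (1×0.0519)² = 0.00270
  V term: (-1×0.0550)² = 0.00302
Total = 0.00572. Share from m = 0.00270/0.00572 = 0.472.

47.2%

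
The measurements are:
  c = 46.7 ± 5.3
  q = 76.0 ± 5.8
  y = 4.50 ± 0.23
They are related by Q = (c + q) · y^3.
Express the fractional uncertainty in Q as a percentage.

16.6%

Let u = c + q = 123. δu = √(δc² + δq²) = √(28.1 + 33.6) = 7.86, so δu/u = 0.0640.
Q is then a monomial in u, y:
δQ/Q = √((δu/u)² + (3·δy/y)²) = √(0.00410 + 0.0235) = 0.166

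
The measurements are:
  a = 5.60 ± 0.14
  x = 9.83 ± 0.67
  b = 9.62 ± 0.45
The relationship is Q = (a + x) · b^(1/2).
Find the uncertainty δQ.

2.40

Let u = a + x = 15.4. δu = √(δa² + δx²) = √(0.0196 + 0.449) = 0.684, so δu/u = 0.0444.
Q is then a monomial in u, b:
δQ/Q = √((δu/u)² + (½·δb/b)²) = √(0.00197 + 0.000547) = 0.0501
Q = 47.9, so δQ = 0.0501 × 47.9 = 2.40.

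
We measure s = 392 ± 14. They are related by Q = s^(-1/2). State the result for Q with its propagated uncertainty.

Q is a product of powers, so relative uncertainties combine in quadrature:
  (−½·δs/s)² = (-0.5×0.0357)² = 0.000319
δQ/Q = √(0.000319) = 0.0179
Q = 0.0505, so δQ = 0.0179 × 0.0505 = 0.000902.

0.0505 ± 0.000902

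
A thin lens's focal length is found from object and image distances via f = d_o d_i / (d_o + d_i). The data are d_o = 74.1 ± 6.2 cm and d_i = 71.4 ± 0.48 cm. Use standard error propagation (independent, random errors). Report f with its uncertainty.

∂f/∂d_o = (d_i/(d_o+d_i))² = 0.241;  ∂f/∂d_i = (d_o/(d_o+d_i))² = 0.259
δf = √((∂f/∂d_o · δd_o)² + (∂f/∂d_i · δd_i)²) = √(2.23 + 0.0155) = 1.50 cm
f = 36.4 cm.

36.4 ± 1.50 cm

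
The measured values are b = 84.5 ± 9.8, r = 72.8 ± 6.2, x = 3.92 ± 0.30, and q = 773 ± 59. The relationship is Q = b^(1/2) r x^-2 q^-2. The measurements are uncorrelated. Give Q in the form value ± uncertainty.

For a monomial Q ∝ b^(1/2), r, x^-2, q^-2, fractional errors add in quadrature:
  (½·δb/b)² = (0.5×0.116)² = 0.00336;  (1·δr/r)² = (1×0.0852)² = 0.00725;  (-2·δx/x)² = (-2×0.0765)² = 0.0234;  (-2·δq/q)² = (-2×0.0763)² = 0.0233
δQ/Q = √(0.0573) = 0.239
Q = 7.29e-05, so δQ = 0.239 × 7.29e-05 = 1.75e-05.

(7.29 ± 1.75) × 10^-5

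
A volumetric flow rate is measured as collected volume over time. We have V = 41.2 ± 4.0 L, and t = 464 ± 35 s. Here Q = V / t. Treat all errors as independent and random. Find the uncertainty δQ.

Products/powers → add relative errors in quadrature, weighted by exponent:
  (1·δV/V)² = (1×0.0971)² = 0.00943;  (-1·δt/t)² = (-1×0.0754)² = 0.00569
δQ/Q = √(0.0151) = 0.123
Q = 0.0888 L/s, so δQ = 0.123 × 0.0888 = 0.0109 L/s.

0.0109 L/s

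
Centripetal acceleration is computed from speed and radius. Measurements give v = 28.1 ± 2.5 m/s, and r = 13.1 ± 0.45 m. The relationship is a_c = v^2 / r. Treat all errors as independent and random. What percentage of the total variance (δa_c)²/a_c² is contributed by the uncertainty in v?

(δa_c/a_c)² = (2·δv/v)² + (-1·δr/r)²
  v term: (2×0.0890)² = 0.0317
  r term: (-1×0.0344)² = 0.00118
Total = 0.0328. Share from v = 0.0317/0.0328 = 0.964.

96.4%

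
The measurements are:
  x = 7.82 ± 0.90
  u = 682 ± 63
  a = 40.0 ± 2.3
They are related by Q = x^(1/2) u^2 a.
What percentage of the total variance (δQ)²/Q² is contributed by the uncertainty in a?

(δQ/Q)² = (½·δx/x)² + (2·δu/u)² + (1·δa/a)²
  x term: (0.5×0.115)² = 0.00331
  u term: (2×0.0924)² = 0.0341
  a term: (1×0.0575)² = 0.00331
Total = 0.0408. Share from a = 0.00331/0.0408 = 0.0811.

8.11%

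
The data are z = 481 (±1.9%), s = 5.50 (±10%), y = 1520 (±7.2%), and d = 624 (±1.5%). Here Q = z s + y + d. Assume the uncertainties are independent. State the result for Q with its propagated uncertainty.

Let p = z·s = 2650. δp/p = √((1·δz/z)² + (1·δs/s)²) = √(0.000361 + 0.0100) = 0.102, so δp = 269.
Q = p + y + d: δQ = √(δp² + δy² + δd²) = √(72500 + 12000 + 87.6) = 291
Q = 4790.

4790 ± 291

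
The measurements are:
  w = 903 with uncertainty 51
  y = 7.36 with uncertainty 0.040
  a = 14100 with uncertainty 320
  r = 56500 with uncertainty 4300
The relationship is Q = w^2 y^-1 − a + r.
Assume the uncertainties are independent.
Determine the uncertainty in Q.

Let p = w^2·y^-1 = 1.11e+05. δp/p = √((2·δw/w)² + (-1·δy/y)²) = √(0.0128 + 2.95e-05) = 0.113, so δp = 12500.
Q = p − a + r: δQ = √(δp² + δa² + δr²) = √(1.57e+08 + 1.02e+05 + 1.85e+07) = 13300

13300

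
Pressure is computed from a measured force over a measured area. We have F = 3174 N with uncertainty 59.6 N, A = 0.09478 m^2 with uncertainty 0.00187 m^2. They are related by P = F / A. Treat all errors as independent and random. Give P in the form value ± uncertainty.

Since P is a product/quotient, work with relative uncertainties:
  (1·δF/F)² = (1×0.0188)² = 0.000353;  (-1·δA/A)² = (-1×0.0197)² = 0.000389
δP/P = √(0.000742) = 0.0272
P = 33490 Pa, so δP = 0.0272 × 33490 = 912 Pa.

33490 ± 912 Pa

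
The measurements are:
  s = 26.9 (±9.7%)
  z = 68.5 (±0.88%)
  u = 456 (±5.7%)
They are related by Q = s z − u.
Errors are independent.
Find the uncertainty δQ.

Let p = s·z = 1840. δp/p = √((1·δs/s)² + (1·δz/z)²) = √(0.00941 + 7.74e-05) = 0.0974, so δp = 179.
Q = p − u: δQ = √(δp² + δu²) = √(32200 + 676) = 181

181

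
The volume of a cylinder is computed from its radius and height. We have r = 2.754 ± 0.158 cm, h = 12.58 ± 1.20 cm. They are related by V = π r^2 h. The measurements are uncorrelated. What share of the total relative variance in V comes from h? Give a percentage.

40.9%

(δV/V)² = (2·δr/r)² + (1·δh/h)²
  r term: (2×0.0574)² = 0.0132
  h term: (1×0.0954)² = 0.00910
Total = 0.0223. Share from h = 0.00910/0.0223 = 0.409.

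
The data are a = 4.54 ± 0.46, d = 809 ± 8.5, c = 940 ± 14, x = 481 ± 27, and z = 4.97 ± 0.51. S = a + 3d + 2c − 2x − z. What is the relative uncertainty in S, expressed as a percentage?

1.97%

Sums and differences: (δS)² = Σ (cᵢ δxᵢ)².
  (δa)² = 0.212;  (3·δd)² = 650;  (2·δc)² = 784;  (2·δx)² = 2920;  (δz)² = 0.260
δS = √(4350) = 66.0
S = 3340, so δS/S = 66.0/3340 = 0.0197.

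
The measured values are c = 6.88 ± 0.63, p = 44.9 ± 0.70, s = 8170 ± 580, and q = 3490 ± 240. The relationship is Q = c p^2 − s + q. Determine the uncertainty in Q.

1480

Let w = c·p^2 = 13900. δw/w = √((1·δc/c)² + (2·δp/p)²) = √(0.00839 + 0.000972) = 0.0967, so δw = 1340.
Q = w − s + q: δQ = √(δw² + δs² + δq²) = √(1.8e+06 + 3.36e+05 + 57600) = 1480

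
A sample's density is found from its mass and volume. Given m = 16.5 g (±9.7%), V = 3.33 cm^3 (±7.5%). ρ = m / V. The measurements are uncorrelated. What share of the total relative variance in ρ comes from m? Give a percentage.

(δρ/ρ)² = (1·δm/m)² + (-1·δV/V)²
  m term: (1×0.0970)² = 0.00941
  V term: (-1×0.0750)² = 0.00562
Total = 0.0150. Share from m = 0.00941/0.0150 = 0.626.

62.6%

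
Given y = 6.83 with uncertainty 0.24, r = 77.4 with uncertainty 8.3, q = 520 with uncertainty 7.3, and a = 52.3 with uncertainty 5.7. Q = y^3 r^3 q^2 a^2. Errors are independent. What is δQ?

4.41e+16

Products/powers → add relative errors in quadrature, weighted by exponent:
  (3·δy/y)² = (3×0.0351)² = 0.0111;  (3·δr/r)² = (3×0.107)² = 0.103;  (2·δq/q)² = (2×0.0140)² = 0.000788;  (2·δa/a)² = (2×0.109)² = 0.0475
δQ/Q = √(0.163) = 0.404
Q = 1.09e+17, so δQ = 0.404 × 1.09e+17 = 4.41e+16.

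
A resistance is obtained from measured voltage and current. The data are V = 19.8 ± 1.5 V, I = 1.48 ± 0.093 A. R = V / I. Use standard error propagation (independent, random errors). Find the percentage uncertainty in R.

9.84%

Since R is a product/quotient, work with relative uncertainties:
  (1·δV/V)² = (1×0.0758)² = 0.00574;  (-1·δI/I)² = (-1×0.0628)² = 0.00395
δR/R = √(0.00969) = 0.0984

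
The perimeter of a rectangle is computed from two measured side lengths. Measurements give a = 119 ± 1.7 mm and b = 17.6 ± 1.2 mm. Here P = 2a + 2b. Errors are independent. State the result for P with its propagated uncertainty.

For a sum/difference, combine absolute errors in quadrature:
  (2·δa)² = 11.6;  (2·δb)² = 5.76
δP = √(17.3) = 4.16 mm
P = 273 mm.

273 ± 4.16 mm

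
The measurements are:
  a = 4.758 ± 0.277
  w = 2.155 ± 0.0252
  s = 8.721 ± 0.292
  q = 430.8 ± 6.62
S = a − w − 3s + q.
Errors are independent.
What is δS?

S is a linear combination, so absolute uncertainties add in quadrature:
  (δa)² = 0.0767;  (δw)² = 0.000635;  (3·δs)² = 0.767;  (δq)² = 43.8
δS = √(44.7) = 6.68

6.68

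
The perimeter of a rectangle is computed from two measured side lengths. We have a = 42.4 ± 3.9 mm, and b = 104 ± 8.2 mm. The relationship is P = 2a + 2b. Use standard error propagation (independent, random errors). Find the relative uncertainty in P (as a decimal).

0.0620

For a sum/difference, combine absolute errors in quadrature:
  (2·δa)² = 60.8;  (2·δb)² = 269
δP = √(330) = 18.2 mm
P = 293 mm, so δP/P = 18.2/293 = 0.0620.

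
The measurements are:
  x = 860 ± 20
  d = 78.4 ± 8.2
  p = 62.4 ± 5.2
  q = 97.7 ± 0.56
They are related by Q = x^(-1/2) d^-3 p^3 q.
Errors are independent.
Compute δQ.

0.674

For a monomial Q ∝ x^(-1/2), d^-3, p^3, q, fractional errors add in quadrature:
  (−½·δx/x)² = (-0.5×0.0233)² = 0.000135;  (-3·δd/d)² = (-3×0.105)² = 0.0985;  (3·δp/p)² = (3×0.0833)² = 0.0625;  (1·δq/q)² = (1×0.00573)² = 3.29e-05
δQ/Q = √(0.161) = 0.401
Q = 1.68, so δQ = 0.401 × 1.68 = 0.674.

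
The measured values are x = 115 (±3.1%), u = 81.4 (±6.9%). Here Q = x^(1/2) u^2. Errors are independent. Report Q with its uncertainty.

Q is a product of powers, so relative uncertainties combine in quadrature:
  (½·δx/x)² = (0.5×0.0310)² = 0.000240;  (2·δu/u)² = (2×0.0690)² = 0.0190
δQ/Q = √(0.0193) = 0.139
Q = 71100, so δQ = 0.139 × 71100 = 9870.

71100 ± 9870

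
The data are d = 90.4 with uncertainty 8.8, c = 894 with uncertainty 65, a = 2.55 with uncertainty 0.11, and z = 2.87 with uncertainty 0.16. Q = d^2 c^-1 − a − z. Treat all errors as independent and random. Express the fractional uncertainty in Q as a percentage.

Let p = d^2·c^-1 = 9.14. δp/p = √((2·δd/d)² + (-1·δc/c)²) = √(0.0379 + 0.00529) = 0.208, so δp = 1.90.
Q = p − a − z: δQ = √(δp² + δa² + δz²) = √(3.61 + 0.0121 + 0.0256) = 1.91
Q = 3.72, so δQ/Q = 1.91/3.72 = 0.513.

51.3%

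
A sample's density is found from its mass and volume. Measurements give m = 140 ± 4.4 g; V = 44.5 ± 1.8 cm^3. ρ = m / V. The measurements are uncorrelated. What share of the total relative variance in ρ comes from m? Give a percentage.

37.6%

(δρ/ρ)² = (1·δm/m)² + (-1·δV/V)²
  m term: (1×0.0314)² = 0.000988
  V term: (-1×0.0404)² = 0.00164
Total = 0.00262. Share from m = 0.000988/0.00262 = 0.376.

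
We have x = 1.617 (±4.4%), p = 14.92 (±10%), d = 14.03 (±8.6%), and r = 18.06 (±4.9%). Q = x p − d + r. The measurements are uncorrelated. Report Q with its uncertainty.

28.16 ± 3.03

Let w = x·p = 24.13. δw/w = √((1·δx/x)² + (1·δp/p)²) = √(0.00194 + 0.0100) = 0.109, so δw = 2.64.
Q = w − d + r: δQ = √(δw² + δd² + δr²) = √(6.95 + 1.46 + 0.783) = 3.03
Q = 28.16.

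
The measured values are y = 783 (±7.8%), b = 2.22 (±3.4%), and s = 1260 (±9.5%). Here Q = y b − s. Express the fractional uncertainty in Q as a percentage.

Let p = y·b = 1740. δp/p = √((1·δy/y)² + (1·δb/b)²) = √(0.00608 + 0.00116) = 0.0851, so δp = 148.
Q = p − s: δQ = √(δp² + δs²) = √(21900 + 14300) = 190
Q = 478, so δQ/Q = 190/478 = 0.398.

39.8%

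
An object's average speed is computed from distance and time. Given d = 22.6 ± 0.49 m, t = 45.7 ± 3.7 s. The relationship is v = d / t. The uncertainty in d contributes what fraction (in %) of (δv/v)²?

(δv/v)² = (1·δd/d)² + (-1·δt/t)²
  d term: (1×0.0217)² = 0.000470
  t term: (-1×0.0810)² = 0.00655
Total = 0.00703. Share from d = 0.000470/0.00703 = 0.0669.

6.69%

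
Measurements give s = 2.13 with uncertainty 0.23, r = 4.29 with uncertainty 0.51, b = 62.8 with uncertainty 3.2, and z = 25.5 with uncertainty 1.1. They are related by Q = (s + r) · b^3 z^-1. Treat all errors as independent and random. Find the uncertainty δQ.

Let u = s + r = 6.42. δu = √(δs² + δr²) = √(0.0529 + 0.260) = 0.559, so δu/u = 0.0871.
Q is then a monomial in u, b, z:
δQ/Q = √((δu/u)² + (3·δb/b)² + (-1·δz/z)²) = √(0.00759 + 0.0234 + 0.00186) = 0.181
Q = 62400, so δQ = 0.181 × 62400 = 11300.

11300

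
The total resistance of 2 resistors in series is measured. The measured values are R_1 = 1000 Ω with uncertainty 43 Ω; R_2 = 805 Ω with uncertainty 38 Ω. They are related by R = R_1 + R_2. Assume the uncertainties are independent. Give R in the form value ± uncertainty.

Absolute uncertainties add in quadrature for a linear combination:
  (δR_1)² = 1850;  (δR_2)² = 1440
δR = √(3290) = 57.4 Ω
R = 1800 Ω.

1800 ± 57.4 Ω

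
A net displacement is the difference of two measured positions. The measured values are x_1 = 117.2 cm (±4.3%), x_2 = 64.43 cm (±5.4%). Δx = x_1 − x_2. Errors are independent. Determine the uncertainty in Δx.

6.12 cm

For a sum/difference, combine absolute errors in quadrature:
  (δx_1)² = 25.4;  (δx_2)² = 12.1
δΔx = √(37.5) = 6.12 cm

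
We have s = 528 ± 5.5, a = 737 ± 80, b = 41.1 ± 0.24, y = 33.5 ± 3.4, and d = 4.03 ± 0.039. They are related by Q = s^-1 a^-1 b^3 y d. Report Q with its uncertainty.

24.1 ± 3.62

Since Q is a product/quotient, work with relative uncertainties:
  (-1·δs/s)² = (-1×0.0104)² = 0.000109;  (-1·δa/a)² = (-1×0.109)² = 0.0118;  (3·δb/b)² = (3×0.00584)² = 0.000307;  (1·δy/y)² = (1×0.101)² = 0.0103;  (1·δd/d)² = (1×0.00968)² = 9.37e-05
δQ/Q = √(0.0226) = 0.150
Q = 24.1, so δQ = 0.150 × 24.1 = 3.62.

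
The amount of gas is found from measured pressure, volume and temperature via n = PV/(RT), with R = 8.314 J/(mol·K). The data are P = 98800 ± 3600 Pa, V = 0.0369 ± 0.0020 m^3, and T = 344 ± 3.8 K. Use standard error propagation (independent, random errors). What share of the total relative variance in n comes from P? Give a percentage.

(δn/n)² = (1·δP/P)² + (1·δV/V)² + (-1·δT/T)²
  P term: (1×0.0364)² = 0.00133
  V term: (1×0.0542)² = 0.00294
  T term: (-1×0.0110)² = 0.000122
Total = 0.00439. Share from P = 0.00133/0.00439 = 0.303.

30.3%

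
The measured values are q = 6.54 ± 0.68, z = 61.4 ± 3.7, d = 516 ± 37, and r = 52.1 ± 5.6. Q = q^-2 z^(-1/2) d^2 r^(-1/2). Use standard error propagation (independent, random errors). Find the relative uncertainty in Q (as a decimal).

Products/powers → add relative errors in quadrature, weighted by exponent:
  (-2·δq/q)² = (-2×0.104)² = 0.0432;  (−½·δz/z)² = (-0.5×0.0603)² = 0.000908;  (2·δd/d)² = (2×0.0717)² = 0.0206;  (−½·δr/r)² = (-0.5×0.107)² = 0.00289
δQ/Q = √(0.0676) = 0.260

0.260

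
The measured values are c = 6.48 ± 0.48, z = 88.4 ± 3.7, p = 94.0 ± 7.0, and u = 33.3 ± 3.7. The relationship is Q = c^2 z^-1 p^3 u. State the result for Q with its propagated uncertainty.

Each factor contributes (exponent × relative error)² to (δQ/Q)²:
  (2·δc/c)² = (2×0.0741)² = 0.0219;  (-1·δz/z)² = (-1×0.0419)² = 0.00175;  (3·δp/p)² = (3×0.0745)² = 0.0499;  (1·δu/u)² = (1×0.111)² = 0.0123
δQ/Q = √(0.0860) = 0.293
Q = 1.31e+07, so δQ = 0.293 × 1.31e+07 = 3.85e+06.

(1.31 ± 0.385) × 10^7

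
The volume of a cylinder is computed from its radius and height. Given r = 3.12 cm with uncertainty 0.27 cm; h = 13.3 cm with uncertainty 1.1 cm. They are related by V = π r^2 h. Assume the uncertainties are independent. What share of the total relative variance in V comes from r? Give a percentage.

(δV/V)² = (2·δr/r)² + (1·δh/h)²
  r term: (2×0.0865)² = 0.0300
  h term: (1×0.0827)² = 0.00684
Total = 0.0368. Share from r = 0.0300/0.0368 = 0.814.

81.4%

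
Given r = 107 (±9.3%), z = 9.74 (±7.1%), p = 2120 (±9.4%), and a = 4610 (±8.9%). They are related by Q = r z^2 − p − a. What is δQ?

1780

Let w = r·z^2 = 10200. δw/w = √((1·δr/r)² + (2·δz/z)²) = √(0.00865 + 0.0202) = 0.170, so δw = 1720.
Q = w − p − a: δQ = √(δw² + δp² + δa²) = √(2.97e+06 + 39700 + 1.68e+05) = 1780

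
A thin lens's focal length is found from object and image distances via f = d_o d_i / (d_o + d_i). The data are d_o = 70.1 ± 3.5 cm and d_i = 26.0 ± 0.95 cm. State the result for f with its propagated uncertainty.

19.0 ± 0.567 cm

∂f/∂d_o = (d_i/(d_o+d_i))² = 0.0732;  ∂f/∂d_i = (d_o/(d_o+d_i))² = 0.532
δf = √((∂f/∂d_o · δd_o)² + (∂f/∂d_i · δd_i)²) = √(0.0656 + 0.256) = 0.567 cm
f = 19.0 cm.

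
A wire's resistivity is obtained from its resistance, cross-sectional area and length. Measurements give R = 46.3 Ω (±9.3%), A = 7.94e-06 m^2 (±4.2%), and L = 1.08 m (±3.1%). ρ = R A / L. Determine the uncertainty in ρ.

3.63e-05 Ω·m

Relative error in a monomial: (δρ/ρ)² = Σ (nᵢ · δxᵢ/xᵢ)².
  (1·δR/R)² = (1×0.0930)² = 0.00865;  (1·δA/A)² = (1×0.0420)² = 0.00176;  (-1·δL/L)² = (-1×0.0310)² = 0.000961
δρ/ρ = √(0.0114) = 0.107
ρ = 0.000340 Ω·m, so δρ = 0.107 × 0.000340 = 3.63e-05 Ω·m.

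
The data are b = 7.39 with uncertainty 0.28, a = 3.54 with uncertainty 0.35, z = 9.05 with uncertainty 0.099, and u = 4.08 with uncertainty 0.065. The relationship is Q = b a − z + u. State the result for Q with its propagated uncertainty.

Let p = b·a = 26.2. δp/p = √((1·δb/b)² + (1·δa/a)²) = √(0.00144 + 0.00978) = 0.106, so δp = 2.77.
Q = p − z + u: δQ = √(δp² + δz² + δu²) = √(7.67 + 0.00980 + 0.00423) = 2.77
Q = 21.2.

21.2 ± 2.77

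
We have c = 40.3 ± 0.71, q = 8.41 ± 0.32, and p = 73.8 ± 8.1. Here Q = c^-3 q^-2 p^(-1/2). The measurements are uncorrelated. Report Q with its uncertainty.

(2.51 ± 0.271) × 10^-8

Relative error in a monomial: (δQ/Q)² = Σ (nᵢ · δxᵢ/xᵢ)².
  (-3·δc/c)² = (-3×0.0176)² = 0.00279;  (-2·δq/q)² = (-2×0.0380)² = 0.00579;  (−½·δp/p)² = (-0.5×0.110)² = 0.00301
δQ/Q = √(0.0116) = 0.108
Q = 2.51e-08, so δQ = 0.108 × 2.51e-08 = 2.71e-09.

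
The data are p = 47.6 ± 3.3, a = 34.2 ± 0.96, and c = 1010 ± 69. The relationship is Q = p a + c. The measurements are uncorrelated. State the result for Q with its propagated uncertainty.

2640 ± 140

Let w = p·a = 1630. δw/w = √((1·δp/p)² + (1·δa/a)²) = √(0.00481 + 0.000788) = 0.0748, so δw = 122.
Q = w + c: δQ = √(δw² + δc²) = √(14800 + 4760) = 140
Q = 2640.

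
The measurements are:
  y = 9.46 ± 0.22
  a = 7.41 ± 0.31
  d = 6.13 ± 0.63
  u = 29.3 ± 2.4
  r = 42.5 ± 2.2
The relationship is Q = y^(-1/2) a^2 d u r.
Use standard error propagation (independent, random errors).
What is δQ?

22400

Products/powers → add relative errors in quadrature, weighted by exponent:
  (−½·δy/y)² = (-0.5×0.0233)² = 0.000135;  (2·δa/a)² = (2×0.0418)² = 0.00700;  (1·δd/d)² = (1×0.103)² = 0.0106;  (1·δu/u)² = (1×0.0819)² = 0.00671;  (1·δr/r)² = (1×0.0518)² = 0.00268
δQ/Q = √(0.0271) = 0.165
Q = 1.36e+05, so δQ = 0.165 × 1.36e+05 = 22400.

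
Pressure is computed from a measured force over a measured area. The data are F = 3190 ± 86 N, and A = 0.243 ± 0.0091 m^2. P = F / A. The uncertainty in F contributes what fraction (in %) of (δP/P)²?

34.1%

(δP/P)² = (1·δF/F)² + (-1·δA/A)²
  F term: (1×0.0270)² = 0.000727
  A term: (-1×0.0374)² = 0.00140
Total = 0.00213. Share from F = 0.000727/0.00213 = 0.341.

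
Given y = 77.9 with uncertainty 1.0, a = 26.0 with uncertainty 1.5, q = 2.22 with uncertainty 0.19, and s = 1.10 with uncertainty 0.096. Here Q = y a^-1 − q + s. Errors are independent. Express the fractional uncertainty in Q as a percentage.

Let p = y·a^-1 = 3.00. δp/p = √((1·δy/y)² + (-1·δa/a)²) = √(0.000165 + 0.00333) = 0.0591, so δp = 0.177.
Q = p − q + s: δQ = √(δp² + δq² + δs²) = √(0.0314 + 0.0361 + 0.00922) = 0.277
Q = 1.88, so δQ/Q = 0.277/1.88 = 0.148.

14.8%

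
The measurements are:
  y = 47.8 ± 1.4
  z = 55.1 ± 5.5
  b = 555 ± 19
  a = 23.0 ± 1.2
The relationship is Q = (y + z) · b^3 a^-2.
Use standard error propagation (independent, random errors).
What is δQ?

5.2e+06

Let u = y + z = 103. δu = √(δy² + δz²) = √(1.96 + 30.2) = 5.68, so δu/u = 0.0552.
Q is then a monomial in u, b, a:
δQ/Q = √((δu/u)² + (3·δb/b)² + (-2·δa/a)²) = √(0.00304 + 0.0105 + 0.0109) = 0.156
Q = 3.33e+07, so δQ = 0.156 × 3.33e+07 = 5.2e+06.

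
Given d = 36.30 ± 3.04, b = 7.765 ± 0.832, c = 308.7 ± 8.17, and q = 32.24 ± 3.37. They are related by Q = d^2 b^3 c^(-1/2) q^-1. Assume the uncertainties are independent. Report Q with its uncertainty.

For a monomial Q ∝ d^2, b^3, c^(-1/2), q^-1, fractional errors add in quadrature:
  (2·δd/d)² = (2×0.0837)² = 0.0281;  (3·δb/b)² = (3×0.107)² = 0.103;  (−½·δc/c)² = (-0.5×0.0265)² = 0.000175;  (-1·δq/q)² = (-1×0.105)² = 0.0109
δQ/Q = √(0.142) = 0.377
Q = 1089, so δQ = 0.377 × 1089 = 411.

1089 ± 411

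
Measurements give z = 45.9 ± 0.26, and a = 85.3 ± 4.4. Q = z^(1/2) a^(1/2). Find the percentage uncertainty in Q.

Since Q is a product/quotient, work with relative uncertainties:
  (½·δz/z)² = (0.5×0.00566)² = 8.02e-06;  (½·δa/a)² = (0.5×0.0516)² = 0.000665
δQ/Q = √(0.000673) = 0.0259

2.59%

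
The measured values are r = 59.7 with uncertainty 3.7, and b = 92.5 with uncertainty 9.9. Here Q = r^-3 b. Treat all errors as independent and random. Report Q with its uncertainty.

(4.35 ± 0.933) × 10^-4

For a monomial Q ∝ r^-3, b, fractional errors add in quadrature:
  (-3·δr/r)² = (-3×0.0620)² = 0.0346;  (1·δb/b)² = (1×0.107)² = 0.0115
δQ/Q = √(0.0460) = 0.215
Q = 0.000435, so δQ = 0.215 × 0.000435 = 9.33e-05.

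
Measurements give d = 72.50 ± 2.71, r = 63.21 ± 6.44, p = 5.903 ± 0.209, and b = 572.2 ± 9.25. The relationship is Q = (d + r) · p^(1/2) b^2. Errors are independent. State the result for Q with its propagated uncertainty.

(1.080 ± 0.0684) × 10^8

Let u = d + r = 135.7. δu = √(δd² + δr²) = √(7.34 + 41.5) = 6.99, so δu/u = 0.0515.
Q is then a monomial in u, p, b:
δQ/Q = √((δu/u)² + (½·δp/p)² + (2·δb/b)²) = √(0.00265 + 0.000313 + 0.00105) = 0.0633
Q = 1.08e+08, so δQ = 0.0633 × 1.08e+08 = 6.84e+06.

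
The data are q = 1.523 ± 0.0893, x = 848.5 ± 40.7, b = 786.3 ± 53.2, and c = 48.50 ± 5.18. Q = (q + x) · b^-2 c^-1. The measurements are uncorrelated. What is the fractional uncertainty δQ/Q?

Let u = q + x = 850.0. δu = √(δq² + δx²) = √(0.00797 + 1660) = 40.7, so δu/u = 0.0479.
Q is then a monomial in u, b, c:
δQ/Q = √((δu/u)² + (-2·δb/b)² + (-1·δc/c)²) = √(0.00229 + 0.0183 + 0.0114) = 0.179

0.179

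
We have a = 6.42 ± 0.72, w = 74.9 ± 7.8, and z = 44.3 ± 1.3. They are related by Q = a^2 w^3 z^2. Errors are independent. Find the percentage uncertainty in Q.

38.9%

For a monomial Q ∝ a^2, w^3, z^2, fractional errors add in quadrature:
  (2·δa/a)² = (2×0.112)² = 0.0503;  (3·δw/w)² = (3×0.104)² = 0.0976;  (2·δz/z)² = (2×0.0293)² = 0.00344
δQ/Q = √(0.151) = 0.389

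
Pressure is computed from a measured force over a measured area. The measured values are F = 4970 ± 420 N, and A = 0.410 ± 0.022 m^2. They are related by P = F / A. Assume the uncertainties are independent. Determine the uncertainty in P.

1210 Pa

P is a product of powers, so relative uncertainties combine in quadrature:
  (1·δF/F)² = (1×0.0845)² = 0.00714;  (-1·δA/A)² = (-1×0.0537)² = 0.00288
δP/P = √(0.0100) = 0.100
P = 12100 Pa, so δP = 0.100 × 12100 = 1210 Pa.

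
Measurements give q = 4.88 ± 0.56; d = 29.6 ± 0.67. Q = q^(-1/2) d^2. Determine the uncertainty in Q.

Relative error in a monomial: (δQ/Q)² = Σ (nᵢ · δxᵢ/xᵢ)².
  (−½·δq/q)² = (-0.5×0.115)² = 0.00329;  (2·δd/d)² = (2×0.0226)² = 0.00205
δQ/Q = √(0.00534) = 0.0731
Q = 397, so δQ = 0.0731 × 397 = 29.0.

29.0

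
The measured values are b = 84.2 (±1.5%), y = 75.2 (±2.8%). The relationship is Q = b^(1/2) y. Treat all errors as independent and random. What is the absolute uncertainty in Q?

Relative error in a monomial: (δQ/Q)² = Σ (nᵢ · δxᵢ/xᵢ)².
  (½·δb/b)² = (0.5×0.0150)² = 5.62e-05;  (1·δy/y)² = (1×0.0280)² = 0.000784
δQ/Q = √(0.000840) = 0.0290
Q = 690, so δQ = 0.0290 × 690 = 20.0.

20.0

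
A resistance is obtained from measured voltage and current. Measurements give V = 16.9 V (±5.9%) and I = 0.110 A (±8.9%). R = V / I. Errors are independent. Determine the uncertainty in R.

16.4 Ω

R is a product of powers, so relative uncertainties combine in quadrature:
  (1·δV/V)² = (1×0.0590)² = 0.00348;  (-1·δI/I)² = (-1×0.0890)² = 0.00792
δR/R = √(0.0114) = 0.107
R = 154 Ω, so δR = 0.107 × 154 = 16.4 Ω.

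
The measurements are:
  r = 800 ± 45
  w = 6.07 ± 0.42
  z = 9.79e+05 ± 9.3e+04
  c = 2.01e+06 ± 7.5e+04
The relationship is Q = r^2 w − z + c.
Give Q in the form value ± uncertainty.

Let p = r^2·w = 3.88e+06. δp/p = √((2·δr/r)² + (1·δw/w)²) = √(0.0127 + 0.00479) = 0.132, so δp = 5.13e+05.
Q = p − z + c: δQ = √(δp² + δz² + δc²) = √(2.63e+11 + 8.65e+09 + 5.62e+09) = 5.27e+05
Q = 4.92e+06.

(4.92 ± 0.527) × 10^6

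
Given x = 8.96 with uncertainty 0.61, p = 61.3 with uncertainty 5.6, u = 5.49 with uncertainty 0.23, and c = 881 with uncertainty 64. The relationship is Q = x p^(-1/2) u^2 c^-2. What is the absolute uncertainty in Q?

Q is a product of powers, so relative uncertainties combine in quadrature:
  (1·δx/x)² = (1×0.0681)² = 0.00463;  (−½·δp/p)² = (-0.5×0.0914)² = 0.00209;  (2·δu/u)² = (2×0.0419)² = 0.00702;  (-2·δc/c)² = (-2×0.0726)² = 0.0211
δQ/Q = √(0.0349) = 0.187
Q = 4.44e-05, so δQ = 0.187 × 4.44e-05 = 8.3e-06.

8.3e-06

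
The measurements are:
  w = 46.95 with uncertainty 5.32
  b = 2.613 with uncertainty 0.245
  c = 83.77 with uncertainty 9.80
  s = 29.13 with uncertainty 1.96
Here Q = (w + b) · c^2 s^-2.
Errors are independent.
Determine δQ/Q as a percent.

29.1%

Let u = w + b = 49.56. δu = √(δw² + δb²) = √(28.3 + 0.0600) = 5.33, so δu/u = 0.107.
Q is then a monomial in u, c, s:
δQ/Q = √((δu/u)² + (2·δc/c)² + (-2·δs/s)²) = √(0.0115 + 0.0547 + 0.0181) = 0.291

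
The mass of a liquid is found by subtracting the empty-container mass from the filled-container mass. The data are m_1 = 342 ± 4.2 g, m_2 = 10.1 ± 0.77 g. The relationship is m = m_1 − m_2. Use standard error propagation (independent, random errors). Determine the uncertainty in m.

4.27 g

Sums and differences: (δm)² = Σ (cᵢ δxᵢ)².
  (δm_1)² = 17.6;  (δm_2)² = 0.593
δm = √(18.2) = 4.27 g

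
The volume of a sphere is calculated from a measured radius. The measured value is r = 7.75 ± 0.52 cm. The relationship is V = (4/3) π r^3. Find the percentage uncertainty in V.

20.1%

Products/powers → add relative errors in quadrature, weighted by exponent:
  (3·δr/r)² = (3×0.0671)² = 0.0405
δV/V = √(0.0405) = 0.201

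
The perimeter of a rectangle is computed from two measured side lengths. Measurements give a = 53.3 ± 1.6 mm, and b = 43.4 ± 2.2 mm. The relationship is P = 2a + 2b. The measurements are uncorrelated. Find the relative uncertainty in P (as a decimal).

0.0281

For a sum/difference, combine absolute errors in quadrature:
  (2·δa)² = 10.2;  (2·δb)² = 19.4
δP = √(29.6) = 5.44 mm
P = 193 mm, so δP/P = 5.44/193 = 0.0281.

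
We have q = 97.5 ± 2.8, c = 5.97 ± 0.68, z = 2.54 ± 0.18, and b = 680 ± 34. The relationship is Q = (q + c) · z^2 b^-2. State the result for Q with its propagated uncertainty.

0.00144 ± 0.000254

Let u = q + c = 103. δu = √(δq² + δc²) = √(7.84 + 0.462) = 2.88, so δu/u = 0.0278.
Q is then a monomial in u, z, b:
δQ/Q = √((δu/u)² + (2·δz/z)² + (-2·δb/b)²) = √(0.000775 + 0.0201 + 0.0100) = 0.176
Q = 0.00144, so δQ = 0.176 × 0.00144 = 0.000254.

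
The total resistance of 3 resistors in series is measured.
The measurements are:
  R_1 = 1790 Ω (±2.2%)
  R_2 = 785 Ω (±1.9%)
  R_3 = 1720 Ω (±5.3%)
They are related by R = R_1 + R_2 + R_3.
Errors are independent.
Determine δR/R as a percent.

For a sum/difference, combine absolute errors in quadrature:
  (δR_1)² = 1550;  (δR_2)² = 222;  (δR_3)² = 8310
δR = √(10100) = 100 Ω
R = 4300 Ω, so δR/R = 100/4300 = 0.0234.

2.34%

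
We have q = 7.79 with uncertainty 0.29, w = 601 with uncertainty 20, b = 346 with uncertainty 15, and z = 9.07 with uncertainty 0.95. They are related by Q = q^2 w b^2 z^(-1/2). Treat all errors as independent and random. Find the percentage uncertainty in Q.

13.0%

For a monomial Q ∝ q^2, w, b^2, z^(-1/2), fractional errors add in quadrature:
  (2·δq/q)² = (2×0.0372)² = 0.00554;  (1·δw/w)² = (1×0.0333)² = 0.00111;  (2·δb/b)² = (2×0.0434)² = 0.00752;  (−½·δz/z)² = (-0.5×0.105)² = 0.00274
δQ/Q = √(0.0169) = 0.130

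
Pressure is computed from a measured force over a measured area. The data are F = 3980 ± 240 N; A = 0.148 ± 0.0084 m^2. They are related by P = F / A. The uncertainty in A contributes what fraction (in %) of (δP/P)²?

(δP/P)² = (1·δF/F)² + (-1·δA/A)²
  F term: (1×0.0603)² = 0.00364
  A term: (-1×0.0568)² = 0.00322
Total = 0.00686. Share from A = 0.00322/0.00686 = 0.470.

47.0%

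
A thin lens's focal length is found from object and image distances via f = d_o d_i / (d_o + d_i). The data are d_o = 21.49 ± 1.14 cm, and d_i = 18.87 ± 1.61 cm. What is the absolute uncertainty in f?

0.520 cm

∂f/∂d_o = (d_i/(d_o+d_i))² = 0.219;  ∂f/∂d_i = (d_o/(d_o+d_i))² = 0.284
δf = √((∂f/∂d_o · δd_o)² + (∂f/∂d_i · δd_i)²) = √(0.0621 + 0.208) = 0.520 cm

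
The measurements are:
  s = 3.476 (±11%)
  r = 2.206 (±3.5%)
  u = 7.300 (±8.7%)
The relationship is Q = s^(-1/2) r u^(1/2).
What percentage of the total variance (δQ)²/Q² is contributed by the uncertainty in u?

(δQ/Q)² = (−½·δs/s)² + (1·δr/r)² + (½·δu/u)²
  s term: (-0.5×0.110)² = 0.00302
  r term: (1×0.0350)² = 0.00123
  u term: (0.5×0.0870)² = 0.00189
Total = 0.00614. Share from u = 0.00189/0.00614 = 0.308.

30.8%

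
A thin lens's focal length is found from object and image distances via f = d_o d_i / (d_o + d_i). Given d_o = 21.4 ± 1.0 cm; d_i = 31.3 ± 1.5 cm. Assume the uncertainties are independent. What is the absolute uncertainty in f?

∂f/∂d_o = (d_i/(d_o+d_i))² = 0.353;  ∂f/∂d_i = (d_o/(d_o+d_i))² = 0.165
δf = √((∂f/∂d_o · δd_o)² + (∂f/∂d_i · δd_i)²) = √(0.124 + 0.0612) = 0.431 cm

0.431 cm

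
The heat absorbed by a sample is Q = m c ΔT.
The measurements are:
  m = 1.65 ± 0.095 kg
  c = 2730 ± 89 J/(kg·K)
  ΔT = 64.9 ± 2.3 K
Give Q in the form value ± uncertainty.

(2.92 ± 0.219) × 10^5 J

Relative error in a monomial: (δQ/Q)² = Σ (nᵢ · δxᵢ/xᵢ)².
  (1·δm/m)² = (1×0.0576)² = 0.00331;  (1·δc/c)² = (1×0.0326)² = 0.00106;  (1·δΔT/ΔT)² = (1×0.0354)² = 0.00126
δQ/Q = √(0.00563) = 0.0751
Q = 2.92e+05 J, so δQ = 0.0751 × 2.92e+05 = 21900 J.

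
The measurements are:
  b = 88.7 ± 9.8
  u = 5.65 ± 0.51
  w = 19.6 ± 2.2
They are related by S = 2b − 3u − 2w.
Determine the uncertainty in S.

20.1

Absolute uncertainties add in quadrature for a linear combination:
  (2·δb)² = 384;  (3·δu)² = 2.34;  (2·δw)² = 19.4
δS = √(406) = 20.1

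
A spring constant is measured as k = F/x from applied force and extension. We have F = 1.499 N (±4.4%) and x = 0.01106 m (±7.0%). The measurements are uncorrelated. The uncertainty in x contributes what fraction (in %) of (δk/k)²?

71.7%

(δk/k)² = (1·δF/F)² + (-1·δx/x)²
  F term: (1×0.0440)² = 0.00194
  x term: (-1×0.0700)² = 0.00490
Total = 0.00684. Share from x = 0.00490/0.00684 = 0.717.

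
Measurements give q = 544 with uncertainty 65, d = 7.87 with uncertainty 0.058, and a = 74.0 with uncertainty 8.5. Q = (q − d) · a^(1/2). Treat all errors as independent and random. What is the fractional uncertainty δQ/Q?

0.134

Let u = q − d = 536. δu = √(δq² + δd²) = √(4220 + 0.00336) = 65.0, so δu/u = 0.121.
Q is then a monomial in u, a:
δQ/Q = √((δu/u)² + (½·δa/a)²) = √(0.0147 + 0.00330) = 0.134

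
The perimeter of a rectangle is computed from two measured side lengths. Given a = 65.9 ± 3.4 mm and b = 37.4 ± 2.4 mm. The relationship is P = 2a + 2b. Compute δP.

Sums and differences: (δP)² = Σ (cᵢ δxᵢ)².
  (2·δa)² = 46.2;  (2·δb)² = 23.0
δP = √(69.3) = 8.32 mm

8.32 mm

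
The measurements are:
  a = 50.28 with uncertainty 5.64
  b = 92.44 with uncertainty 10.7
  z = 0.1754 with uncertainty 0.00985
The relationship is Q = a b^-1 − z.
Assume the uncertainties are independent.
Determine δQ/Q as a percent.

Let p = a·b^-1 = 0.5439. δp/p = √((1·δa/a)² + (-1·δb/b)²) = √(0.0126 + 0.0134) = 0.161, so δp = 0.0877.
Q = p − z: δQ = √(δp² + δz²) = √(0.00769 + 9.7e-05) = 0.0882
Q = 0.3685, so δQ/Q = 0.0882/0.3685 = 0.239.

23.9%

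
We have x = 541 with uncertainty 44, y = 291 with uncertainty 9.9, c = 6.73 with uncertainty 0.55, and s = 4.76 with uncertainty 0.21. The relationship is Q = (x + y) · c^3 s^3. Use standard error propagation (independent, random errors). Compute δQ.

Let u = x + y = 832. δu = √(δx² + δy²) = √(1940 + 98.0) = 45.1, so δu/u = 0.0542.
Q is then a monomial in u, c, s:
δQ/Q = √((δu/u)² + (3·δc/c)² + (3·δs/s)²) = √(0.00294 + 0.0601 + 0.0175) = 0.284
Q = 2.74e+07, so δQ = 0.284 × 2.74e+07 = 7.76e+06.

7.76e+06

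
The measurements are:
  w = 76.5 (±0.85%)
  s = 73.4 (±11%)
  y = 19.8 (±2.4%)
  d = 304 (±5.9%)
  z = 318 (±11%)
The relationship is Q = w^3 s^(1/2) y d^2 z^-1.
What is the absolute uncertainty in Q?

3.84e+09

Q is a product of powers, so relative uncertainties combine in quadrature:
  (3·δw/w)² = (3×0.00850)² = 0.000650;  (½·δs/s)² = (0.5×0.110)² = 0.00302;  (1·δy/y)² = (1×0.0240)² = 0.000576;  (2·δd/d)² = (2×0.0590)² = 0.0139;  (-1·δz/z)² = (-1×0.110)² = 0.0121
δQ/Q = √(0.0303) = 0.174
Q = 2.21e+10, so δQ = 0.174 × 2.21e+10 = 3.84e+09.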